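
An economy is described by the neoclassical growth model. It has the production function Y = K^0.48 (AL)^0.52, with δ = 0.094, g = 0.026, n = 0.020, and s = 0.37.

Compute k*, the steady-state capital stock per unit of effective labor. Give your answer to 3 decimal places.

In steady state, investment equals break-even investment: s·k^α = (n + g + δ)·k.
Dividing both sides by k: k^(1−α) = s / (n + g + δ).
k^0.52 = 0.37 / (0.020 + 0.026 + 0.094) = 0.37 / 0.140 = 2.6429
k* = 2.6429^(1/0.52) ≈ 6.4818

k* ≈ 6.482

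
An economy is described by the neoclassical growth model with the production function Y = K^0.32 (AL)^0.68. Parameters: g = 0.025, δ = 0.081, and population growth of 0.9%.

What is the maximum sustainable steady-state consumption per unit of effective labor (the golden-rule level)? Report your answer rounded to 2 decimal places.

c_gold ≈ 1.10

At the golden rule, f'(k) = n + g + δ, so α·k^(α−1) = n + g + δ and k_gold = (α/(n + g + δ))^(1/(1−α)).
k_gold = (0.32/0.115)^(1/0.68) = 2.7826^1.4706 ≈ 4.5041
c_gold = f(k_gold) − (n + g + δ)·k_gold = 1.6187 − 0.115×4.5041 ≈ 1.1007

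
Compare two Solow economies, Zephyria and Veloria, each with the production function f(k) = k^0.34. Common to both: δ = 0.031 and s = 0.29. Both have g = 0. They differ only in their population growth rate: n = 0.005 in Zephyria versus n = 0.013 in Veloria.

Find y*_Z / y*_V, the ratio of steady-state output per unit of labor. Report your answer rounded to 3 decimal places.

ratio ≈ 1.109

Steady-state y* = [s/(n + δ)]^(α/(1−α)), so the ratio is [ (s_Z/(n + δ)_Z) / (s_V/(n + δ)_V) ]^0.5152.
s_Z/(n + δ)_Z = 0.29/0.036 = 8.0556; s_V/(n + δ)_V = 0.29/0.044 = 6.5909.
Ratio = (8.0556/6.5909)^0.5152 = 1.2222^0.5152 ≈ 1.1089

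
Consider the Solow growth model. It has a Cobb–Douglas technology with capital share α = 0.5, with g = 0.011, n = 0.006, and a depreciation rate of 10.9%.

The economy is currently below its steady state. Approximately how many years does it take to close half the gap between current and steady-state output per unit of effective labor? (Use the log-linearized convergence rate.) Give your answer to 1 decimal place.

Near the steady state the convergence rate is λ = (1 − α)(n + g + δ).
λ = (1 − 0.5) × 0.126 = 0.5 × 0.126 = 0.0630
Half-life = ln 2 / λ = 0.6931 / 0.0630 ≈ 11.00 years

t_½ ≈ 11.0 years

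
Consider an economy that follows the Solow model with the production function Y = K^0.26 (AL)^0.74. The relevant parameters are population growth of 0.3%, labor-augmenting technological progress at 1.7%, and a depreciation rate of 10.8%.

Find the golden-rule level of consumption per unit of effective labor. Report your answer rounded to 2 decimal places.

c_gold ≈ 0.95

At the golden rule, f'(k) = n + g + δ, so α·k^(α−1) = n + g + δ and k_gold = (α/(n + g + δ))^(1/(1−α)).
k_gold = (0.26/0.128)^(1/0.74) = 2.0313^1.3514 ≈ 2.6057
c_gold = f(k_gold) − (n + g + δ)·k_gold = 1.2827 − 0.128×2.6057 ≈ 0.9492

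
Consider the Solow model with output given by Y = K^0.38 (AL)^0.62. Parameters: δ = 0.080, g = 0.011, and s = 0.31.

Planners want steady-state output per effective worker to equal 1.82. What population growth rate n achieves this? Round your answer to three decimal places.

Steady state requires s·f(k) = (n + g + δ)·k, i.e. s·k^α = (n + g + δ)·k.
Since y* = [s/(n + g + δ)]^(α/(1−α)), we have s/(n + g + δ) = (y*)^((1−α)/α) = 1.82^1.6316 = 2.6566.
Therefore n + g + δ = s / 2.6566 = 0.31 / 2.6566 = 0.1167, so n = 0.1167 − 0.091 = 0.0257.

n ≈ 0.026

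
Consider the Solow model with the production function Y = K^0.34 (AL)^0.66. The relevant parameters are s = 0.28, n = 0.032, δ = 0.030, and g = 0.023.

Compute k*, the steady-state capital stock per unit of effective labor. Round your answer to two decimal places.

In steady state, investment equals break-even investment: s·k^α = (n + g + δ)·k.
Dividing both sides by k: k^(1−α) = s / (n + g + δ).
k^0.66 = 0.28 / (0.032 + 0.023 + 0.030) = 0.28 / 0.085 = 3.2941
k* = 3.2941^(1/0.66) ≈ 6.0876

k* ≈ 6.09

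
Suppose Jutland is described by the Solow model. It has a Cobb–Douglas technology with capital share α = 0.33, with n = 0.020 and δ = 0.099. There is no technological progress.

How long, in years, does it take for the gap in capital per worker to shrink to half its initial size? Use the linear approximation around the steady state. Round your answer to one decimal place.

t_½ ≈ 8.7 years

Near the steady state the convergence rate is λ = (1 − α)(n + δ).
λ = (1 − 0.33) × 0.119 = 0.67 × 0.119 = 0.07973
Half-life = ln 2 / λ = 0.6931 / 0.07973 ≈ 8.69 years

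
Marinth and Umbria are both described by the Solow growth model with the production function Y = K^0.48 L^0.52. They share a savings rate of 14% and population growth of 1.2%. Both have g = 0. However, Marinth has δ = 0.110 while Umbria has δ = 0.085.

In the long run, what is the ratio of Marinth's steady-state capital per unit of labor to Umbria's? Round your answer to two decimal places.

Steady-state k* = [s/(n + δ)]^(1/(1−α)), so the ratio is [ (s_M/(n + δ)_M) / (s_U/(n + δ)_U) ]^1.9231.
s_M/(n + δ)_M = 0.14/0.122 = 1.1475; s_U/(n + δ)_U = 0.14/0.097 = 1.4433.
Ratio = (1.1475/1.4433)^1.9231 = 0.7951^1.9231 ≈ 0.6434

ratio ≈ 0.64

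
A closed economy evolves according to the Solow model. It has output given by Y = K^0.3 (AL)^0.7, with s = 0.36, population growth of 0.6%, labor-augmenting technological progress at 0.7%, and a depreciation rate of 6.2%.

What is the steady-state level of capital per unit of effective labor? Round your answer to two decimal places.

Steady state requires s·f(k) = (n + g + δ)·k, i.e. s·k^α = (n + g + δ)·k.
Rearranging, k^(1−α) = s / (n + g + δ).
k^0.7 = 0.36 / (0.006 + 0.007 + 0.062) = 0.36 / 0.075 = 4.8000
k* = 4.8000^(1/0.7) ≈ 9.4016

k* ≈ 9.40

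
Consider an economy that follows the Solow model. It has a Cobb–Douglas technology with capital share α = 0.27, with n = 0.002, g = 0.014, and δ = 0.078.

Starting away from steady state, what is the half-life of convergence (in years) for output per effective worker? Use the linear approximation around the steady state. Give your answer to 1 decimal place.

Near the steady state the convergence rate is λ = (1 − α)(n + g + δ).
λ = (1 − 0.27) × 0.094 = 0.73 × 0.094 = 0.06862
Half-life = ln 2 / λ = 0.6931 / 0.06862 ≈ 10.10 years

t_½ ≈ 10.1 years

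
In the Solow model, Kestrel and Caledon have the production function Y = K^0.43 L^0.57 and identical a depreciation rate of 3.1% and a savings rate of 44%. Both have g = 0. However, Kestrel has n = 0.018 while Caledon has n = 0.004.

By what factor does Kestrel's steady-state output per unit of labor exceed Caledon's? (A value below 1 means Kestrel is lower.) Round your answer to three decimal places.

ratio ≈ 0.776

Steady-state y* = [s/(n + δ)]^(α/(1−α)), so the ratio is [ (s_K/(n + δ)_K) / (s_C/(n + δ)_C) ]^0.7544.
s_K/(n + δ)_K = 0.44/0.049 = 8.9796; s_C/(n + δ)_C = 0.44/0.035 = 12.5714.
Ratio = (8.9796/12.5714)^0.7544 = 0.7143^0.7544 ≈ 0.7758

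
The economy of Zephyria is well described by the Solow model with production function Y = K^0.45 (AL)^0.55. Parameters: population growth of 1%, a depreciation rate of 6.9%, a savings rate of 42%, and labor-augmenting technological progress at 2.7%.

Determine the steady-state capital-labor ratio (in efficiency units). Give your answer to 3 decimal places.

At the steady state, Δk = 0, so s·k^α = (n + g + δ)·k.
Rearranging, k^(1−α) = s / (n + g + δ).
k^0.55 = 0.42 / (0.010 + 0.027 + 0.069) = 0.42 / 0.106 = 3.9623
k* = 3.9623^(1/0.55) ≈ 12.2230

k* ≈ 12.223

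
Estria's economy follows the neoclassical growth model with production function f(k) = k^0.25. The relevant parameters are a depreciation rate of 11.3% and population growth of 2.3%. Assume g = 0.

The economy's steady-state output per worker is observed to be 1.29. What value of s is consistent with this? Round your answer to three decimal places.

s ≈ 0.292

In steady state, investment equals break-even investment: s·k^α = (n + δ)·k.
Since y* = [s/(n + δ)]^(α/(1−α)), we have s/(n + δ) = (y*)^((1−α)/α) = 1.29^3 = 2.1467.
Therefore s = 2.1467 × (n + δ) = 2.1467 × 0.136 = 0.2920.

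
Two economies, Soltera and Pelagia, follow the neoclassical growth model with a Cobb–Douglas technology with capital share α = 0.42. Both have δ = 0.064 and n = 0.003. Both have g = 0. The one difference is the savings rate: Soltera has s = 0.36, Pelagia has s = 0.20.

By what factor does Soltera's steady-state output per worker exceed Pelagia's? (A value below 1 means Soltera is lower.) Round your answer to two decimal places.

Steady-state y* = [s/(n + δ)]^(α/(1−α)), so the ratio is [ (s_S/(n + δ)_S) / (s_P/(n + δ)_P) ]^0.7241.
s_S/(n + δ)_S = 0.36/0.067 = 5.3731; s_P/(n + δ)_P = 0.20/0.067 = 2.9851.
Ratio = (5.3731/2.9851)^0.7241 = 1.8000^0.7241 ≈ 1.5305

y*_S / y*_P ≈ 1.53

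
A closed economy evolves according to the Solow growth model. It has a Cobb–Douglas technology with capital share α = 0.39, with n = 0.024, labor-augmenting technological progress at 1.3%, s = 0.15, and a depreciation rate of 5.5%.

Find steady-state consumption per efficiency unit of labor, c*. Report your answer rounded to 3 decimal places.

In steady state, investment equals break-even investment: s·k^α = (n + g + δ)·k.
Dividing both sides by k: k^(1−α) = s / (n + g + δ).
k^0.61 = 0.15 / (0.024 + 0.013 + 0.055) = 0.15 / 0.092 = 1.6304
k* = 1.6304^(1/0.61) ≈ 2.2286
y* = (k*)^α = 2.2286^0.39 ≈ 1.3669
c* = (1 − s)·y* = (1 − 0.15) × 1.3669 ≈ 1.1619

c* ≈ 1.162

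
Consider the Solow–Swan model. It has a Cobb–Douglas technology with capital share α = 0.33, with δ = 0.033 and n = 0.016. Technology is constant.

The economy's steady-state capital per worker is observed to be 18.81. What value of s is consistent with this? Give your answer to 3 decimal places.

s ≈ 0.350

Steady state requires s·f(k) = (n + δ)·k, i.e. s·k^α = (n + δ)·k.
So s / (n + δ) = (k*)^(1−α) = 18.81^0.67 = 7.1423.
Therefore s = 7.1423 × (n + δ) = 7.1423 × 0.049 = 0.3500.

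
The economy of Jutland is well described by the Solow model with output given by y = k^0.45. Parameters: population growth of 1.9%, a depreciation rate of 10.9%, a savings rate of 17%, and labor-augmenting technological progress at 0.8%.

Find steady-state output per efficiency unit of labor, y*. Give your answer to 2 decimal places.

y* = 1.20

At the steady state, Δk = 0, so s·k^α = (n + g + δ)·k.
Dividing both sides by k: k^(1−α) = s / (n + g + δ).
k^0.55 = 0.17 / (0.019 + 0.008 + 0.109) = 0.17 / 0.136 = 1.2500
k* = 1.2500^(1/0.55) ≈ 1.5004
y* = (k*)^α = 1.5004^0.45 ≈ 1.2003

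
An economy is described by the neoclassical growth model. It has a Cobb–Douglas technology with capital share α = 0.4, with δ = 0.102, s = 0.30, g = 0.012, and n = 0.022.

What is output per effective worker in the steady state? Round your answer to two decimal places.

In steady state, investment equals break-even investment: s·k^α = (n + g + δ)·k.
Rearranging, k^(1−α) = s / (n + g + δ).
k^0.6 = 0.30 / (0.022 + 0.012 + 0.102) = 0.30 / 0.136 = 2.2059
k* = 2.2059^(1/0.6) ≈ 3.7380
y* = (k*)^α = 3.7380^0.4 ≈ 1.6946

y* ≈ 1.69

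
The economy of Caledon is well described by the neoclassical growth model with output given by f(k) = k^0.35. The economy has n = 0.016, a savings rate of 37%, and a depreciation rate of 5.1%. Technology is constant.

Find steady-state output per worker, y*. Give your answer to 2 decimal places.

y* = 2.51

In steady state, investment equals break-even investment: s·k^α = (n + δ)·k.
Dividing both sides by k: k^(1−α) = s / (n + δ).
k^0.65 = 0.37 / (0.016 + 0.051) = 0.37 / 0.067 = 5.5224
k* = 5.5224^(1/0.65) ≈ 13.8591
y* = (k*)^α = 13.8591^0.35 ≈ 2.5096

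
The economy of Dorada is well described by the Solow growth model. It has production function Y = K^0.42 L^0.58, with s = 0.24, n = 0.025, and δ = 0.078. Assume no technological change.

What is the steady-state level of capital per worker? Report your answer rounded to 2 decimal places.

At the steady state, Δk = 0, so s·k^α = (n + δ)·k.
Rearranging, k^(1−α) = s / (n + δ).
k^0.58 = 0.24 / (0.025 + 0.078) = 0.24 / 0.103 = 2.3301
k* = 2.3301^(1/0.58) ≈ 4.2994

k* = 4.30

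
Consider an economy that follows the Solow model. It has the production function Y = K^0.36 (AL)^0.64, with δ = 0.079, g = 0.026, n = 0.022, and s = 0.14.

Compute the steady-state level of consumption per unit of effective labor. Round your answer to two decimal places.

Steady state requires s·f(k) = (n + g + δ)·k, i.e. s·k^α = (n + g + δ)·k.
Dividing both sides by k: k^(1−α) = s / (n + g + δ).
k^0.64 = 0.14 / (0.022 + 0.026 + 0.079) = 0.14 / 0.127 = 1.1024
k* = 1.1024^(1/0.64) ≈ 1.1645
y* = (k*)^α = 1.1645^0.36 ≈ 1.0564
c* = (1 − s)·y* = (1 − 0.14) × 1.0564 ≈ 0.9085

c* = 0.91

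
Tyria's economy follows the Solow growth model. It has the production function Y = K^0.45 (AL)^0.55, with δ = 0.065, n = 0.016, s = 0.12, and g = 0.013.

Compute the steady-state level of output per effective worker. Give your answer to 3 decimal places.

y* = 1.221

Steady state requires s·f(k) = (n + g + δ)·k, i.e. s·k^α = (n + g + δ)·k.
Rearranging, k^(1−α) = s / (n + g + δ).
k^0.55 = 0.12 / (0.016 + 0.013 + 0.065) = 0.12 / 0.094 = 1.2766
k* = 1.2766^(1/0.55) ≈ 1.5589
y* = (k*)^α = 1.5589^0.45 ≈ 1.2211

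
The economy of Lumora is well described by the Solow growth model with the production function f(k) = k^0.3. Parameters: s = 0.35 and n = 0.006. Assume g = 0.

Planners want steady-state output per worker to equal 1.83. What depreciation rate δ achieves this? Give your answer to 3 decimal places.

δ ≈ 0.079

Steady state requires s·f(k) = (n + δ)·k, i.e. s·k^α = (n + δ)·k.
Since y* = [s/(n + δ)]^(α/(1−α)), we have s/(n + δ) = (y*)^((1−α)/α) = 1.83^2.3333 = 4.0962.
Therefore n + δ = s / 4.0962 = 0.35 / 4.0962 = 0.0854, so δ = 0.0854 − 0.006 = 0.0794.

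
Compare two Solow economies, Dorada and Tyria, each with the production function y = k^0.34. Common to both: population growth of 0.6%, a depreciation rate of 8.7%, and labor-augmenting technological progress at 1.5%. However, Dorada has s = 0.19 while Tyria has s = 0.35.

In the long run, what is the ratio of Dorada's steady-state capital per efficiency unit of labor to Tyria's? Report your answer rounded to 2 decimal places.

Steady-state k* = [s/(n + g + δ)]^(1/(1−α)), so the ratio is [ (s_D/(n + g + δ)_D) / (s_T/(n + g + δ)_T) ]^1.5152.
s_D/(n + g + δ)_D = 0.19/0.108 = 1.7593; s_T/(n + g + δ)_T = 0.35/0.108 = 3.2407.
Ratio = (1.7593/3.2407)^1.5152 = 0.5429^1.5152 ≈ 0.3963

ratio ≈ 0.40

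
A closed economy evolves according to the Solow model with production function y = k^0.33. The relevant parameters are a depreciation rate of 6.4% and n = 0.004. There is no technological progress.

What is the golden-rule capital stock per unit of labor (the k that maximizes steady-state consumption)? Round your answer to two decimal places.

The golden rule sets f'(k) = n + δ, i.e. α·k^(α−1) = n + δ.
So k^(1−α) = α / (n + δ) = 0.33 / 0.068 = 4.8529.
k_gold = 4.8529^(1/0.67) ≈ 10.5653

k_gold ≈ 10.57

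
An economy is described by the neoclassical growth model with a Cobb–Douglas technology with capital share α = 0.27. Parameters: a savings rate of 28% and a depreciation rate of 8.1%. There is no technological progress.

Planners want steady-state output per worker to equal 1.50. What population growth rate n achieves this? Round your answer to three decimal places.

n ≈ 0.013

Steady state requires s·f(k) = (n + δ)·k, i.e. s·k^α = (n + δ)·k.
Since y* = [s/(n + δ)]^(α/(1−α)), we have s/(n + δ) = (y*)^((1−α)/α) = 1.50^2.7037 = 2.9929.
Therefore n + δ = s / 2.9929 = 0.28 / 2.9929 = 0.0936, so n = 0.0936 − 0.081 = 0.0126.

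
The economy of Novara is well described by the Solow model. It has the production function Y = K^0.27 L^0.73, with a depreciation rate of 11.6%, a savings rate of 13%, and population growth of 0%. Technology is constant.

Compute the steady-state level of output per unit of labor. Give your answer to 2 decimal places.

At the steady state, Δk = 0, so s·k^α = (n + δ)·k.
Dividing both sides by k: k^(1−α) = s / (n + δ).
k^0.73 = 0.13 / (0.000 + 0.116) = 0.13 / 0.116 = 1.1207
k* = 1.1207^(1/0.73) ≈ 1.1689
y* = (k*)^α = 1.1689^0.27 ≈ 1.0430

y* ≈ 1.04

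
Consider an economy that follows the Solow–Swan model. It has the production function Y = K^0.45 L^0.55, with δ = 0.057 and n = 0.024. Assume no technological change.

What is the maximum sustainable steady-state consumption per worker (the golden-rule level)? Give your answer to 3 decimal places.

c_gold ≈ 2.237

At the golden rule, f'(k) = n + δ, so α·k^(α−1) = n + δ and k_gold = (α/(n + δ))^(1/(1−α)).
k_gold = (0.45/0.081)^(1/0.55) = 5.5556^1.8182 ≈ 22.5980
c_gold = f(k_gold) − (n + δ)·k_gold = 4.0675 − 0.081×22.5980 ≈ 2.2371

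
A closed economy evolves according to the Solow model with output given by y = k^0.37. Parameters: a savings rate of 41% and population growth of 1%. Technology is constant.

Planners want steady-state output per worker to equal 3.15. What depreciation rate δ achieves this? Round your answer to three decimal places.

Steady state requires s·f(k) = (n + δ)·k, i.e. s·k^α = (n + δ)·k.
Since y* = [s/(n + δ)]^(α/(1−α)), we have s/(n + δ) = (y*)^((1−α)/α) = 3.15^1.7027 = 7.0546.
Therefore n + δ = s / 7.0546 = 0.41 / 7.0546 = 0.0581, so δ = 0.0581 − 0.010 = 0.0481.

δ ≈ 0.048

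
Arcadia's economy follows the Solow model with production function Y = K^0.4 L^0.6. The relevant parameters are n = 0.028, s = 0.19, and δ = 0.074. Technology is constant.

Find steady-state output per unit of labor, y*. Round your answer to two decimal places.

Steady state requires s·f(k) = (n + δ)·k, i.e. s·k^α = (n + δ)·k.
Dividing both sides by k: k^(1−α) = s / (n + δ).
k^0.6 = 0.19 / (0.028 + 0.074) = 0.19 / 0.102 = 1.8627
k* = 1.8627^(1/0.6) ≈ 2.8199
y* = (k*)^α = 2.8199^0.4 ≈ 1.5139

y* = 1.51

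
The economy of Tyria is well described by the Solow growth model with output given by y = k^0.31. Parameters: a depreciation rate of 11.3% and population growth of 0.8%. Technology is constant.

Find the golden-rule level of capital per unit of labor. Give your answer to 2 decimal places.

The golden rule sets f'(k) = n + δ, i.e. α·k^(α−1) = n + δ.
So k^(1−α) = α / (n + δ) = 0.31 / 0.121 = 2.5620.
k_gold = 2.5620^(1/0.69) ≈ 3.9097

k_gold ≈ 3.91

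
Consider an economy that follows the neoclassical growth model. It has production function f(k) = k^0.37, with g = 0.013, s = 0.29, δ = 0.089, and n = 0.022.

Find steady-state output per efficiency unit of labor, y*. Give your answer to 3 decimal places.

In steady state, investment equals break-even investment: s·k^α = (n + g + δ)·k.
Dividing both sides by k: k^(1−α) = s / (n + g + δ).
k^0.63 = 0.29 / (0.022 + 0.013 + 0.089) = 0.29 / 0.124 = 2.3387
k* = 2.3387^(1/0.63) ≈ 3.8519
y* = (k*)^α = 3.8519^0.37 ≈ 1.6470

y* ≈ 1.647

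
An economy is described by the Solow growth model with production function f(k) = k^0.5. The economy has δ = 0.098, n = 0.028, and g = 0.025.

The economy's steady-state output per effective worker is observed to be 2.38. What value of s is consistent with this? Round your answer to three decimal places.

In steady state, investment equals break-even investment: s·k^α = (n + g + δ)·k.
Since y* = [s/(n + g + δ)]^(α/(1−α)), we have s/(n + g + δ) = (y*)^((1−α)/α) = 2.38^1 = 2.3800.
Therefore s = 2.3800 × (n + g + δ) = 2.3800 × 0.151 = 0.3594.

s ≈ 0.359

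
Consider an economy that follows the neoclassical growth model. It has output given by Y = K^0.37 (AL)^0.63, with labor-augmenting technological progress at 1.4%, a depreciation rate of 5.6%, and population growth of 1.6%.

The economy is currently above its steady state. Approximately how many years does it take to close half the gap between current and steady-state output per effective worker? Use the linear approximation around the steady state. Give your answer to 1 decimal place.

Near the steady state the convergence rate is λ = (1 − α)(n + g + δ).
λ = (1 − 0.37) × 0.086 = 0.63 × 0.086 = 0.05418
Half-life = ln 2 / λ = 0.6931 / 0.05418 ≈ 12.79 years

t_½ ≈ 12.8 years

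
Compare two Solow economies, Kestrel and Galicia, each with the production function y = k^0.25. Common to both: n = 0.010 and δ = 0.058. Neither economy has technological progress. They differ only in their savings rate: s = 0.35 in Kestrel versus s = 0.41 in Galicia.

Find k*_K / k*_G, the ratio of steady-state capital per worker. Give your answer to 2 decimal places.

k*_K / k*_G ≈ 0.81

Steady-state k* = [s/(n + δ)]^(1/(1−α)), so the ratio is [ (s_K/(n + δ)_K) / (s_G/(n + δ)_G) ]^1.3333.
s_K/(n + δ)_K = 0.35/0.068 = 5.1471; s_G/(n + δ)_G = 0.41/0.068 = 6.0294.
Ratio = (5.1471/6.0294)^1.3333 = 0.8537^1.3333 ≈ 0.8099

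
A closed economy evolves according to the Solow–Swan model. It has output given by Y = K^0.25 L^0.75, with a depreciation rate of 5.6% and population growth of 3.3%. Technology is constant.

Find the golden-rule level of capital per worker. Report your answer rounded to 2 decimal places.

The golden rule sets f'(k) = n + δ, i.e. α·k^(α−1) = n + δ.
So k^(1−α) = α / (n + δ) = 0.25 / 0.089 = 2.8090.
k_gold = 2.8090^(1/0.75) ≈ 3.9634

k_gold ≈ 3.96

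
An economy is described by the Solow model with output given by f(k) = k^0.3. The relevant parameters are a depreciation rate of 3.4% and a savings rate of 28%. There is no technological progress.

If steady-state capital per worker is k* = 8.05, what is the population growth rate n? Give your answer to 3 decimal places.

Steady state requires s·f(k) = (n + δ)·k, i.e. s·k^α = (n + δ)·k.
So s / (n + δ) = (k*)^(1−α) = 8.05^0.7 = 4.3058.
Therefore n + δ = s / 4.3058 = 0.28 / 4.3058 = 0.0650, so n = 0.0650 − 0.034 = 0.0310.

n ≈ 0.031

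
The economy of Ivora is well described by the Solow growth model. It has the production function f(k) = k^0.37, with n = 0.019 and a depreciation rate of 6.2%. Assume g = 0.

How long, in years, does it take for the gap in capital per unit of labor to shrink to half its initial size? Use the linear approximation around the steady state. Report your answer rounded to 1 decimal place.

Near the steady state the convergence rate is λ = (1 − α)(n + δ).
λ = (1 − 0.37) × 0.081 = 0.63 × 0.081 = 0.05103
Half-life = ln 2 / λ = 0.6931 / 0.05103 ≈ 13.58 years

t_½ ≈ 13.6 years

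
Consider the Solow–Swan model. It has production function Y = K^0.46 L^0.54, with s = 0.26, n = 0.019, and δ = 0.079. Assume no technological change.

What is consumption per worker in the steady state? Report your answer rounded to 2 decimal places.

At the steady state, Δk = 0, so s·k^α = (n + δ)·k.
Rearranging, k^(1−α) = s / (n + δ).
k^0.54 = 0.26 / (0.019 + 0.079) = 0.26 / 0.098 = 2.6531
k* = 2.6531^(1/0.54) ≈ 6.0916
y* = (k*)^α = 6.0916^0.46 ≈ 2.2960
c* = (1 − s)·y* = (1 − 0.26) × 2.2960 ≈ 1.6990

c* ≈ 1.70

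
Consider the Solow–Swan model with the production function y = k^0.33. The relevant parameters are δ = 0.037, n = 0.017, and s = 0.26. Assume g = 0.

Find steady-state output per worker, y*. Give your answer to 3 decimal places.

In steady state, investment equals break-even investment: s·k^α = (n + δ)·k.
Dividing both sides by k: k^(1−α) = s / (n + δ).
k^0.67 = 0.26 / (0.017 + 0.037) = 0.26 / 0.054 = 4.8148
k* = 4.8148^(1/0.67) ≈ 10.4418
y* = (k*)^α = 10.4418^0.33 ≈ 2.1687

y* ≈ 2.169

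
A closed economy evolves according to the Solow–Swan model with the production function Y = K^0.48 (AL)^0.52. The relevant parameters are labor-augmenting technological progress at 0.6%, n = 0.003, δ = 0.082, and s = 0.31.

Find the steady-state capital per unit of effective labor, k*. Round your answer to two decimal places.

In steady state, investment equals break-even investment: s·k^α = (n + g + δ)·k.
Rearranging, k^(1−α) = s / (n + g + δ).
k^0.52 = 0.31 / (0.003 + 0.006 + 0.082) = 0.31 / 0.091 = 3.4066
k* = 3.4066^(1/0.52) ≈ 10.5607

k* = 10.56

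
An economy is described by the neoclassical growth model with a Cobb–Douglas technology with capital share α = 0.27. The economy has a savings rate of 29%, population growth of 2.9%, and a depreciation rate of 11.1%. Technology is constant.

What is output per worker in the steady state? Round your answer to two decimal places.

Steady state requires s·f(k) = (n + δ)·k, i.e. s·k^α = (n + δ)·k.
Dividing both sides by k: k^(1−α) = s / (n + δ).
k^0.73 = 0.29 / (0.029 + 0.111) = 0.29 / 0.140 = 2.0714
k* = 2.0714^(1/0.73) ≈ 2.7117
y* = (k*)^α = 2.7117^0.27 ≈ 1.3091

y* = 1.31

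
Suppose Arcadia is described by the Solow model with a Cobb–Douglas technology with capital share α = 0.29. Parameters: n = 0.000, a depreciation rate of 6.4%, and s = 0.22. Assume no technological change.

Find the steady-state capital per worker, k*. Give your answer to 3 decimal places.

Steady state requires s·f(k) = (n + δ)·k, i.e. s·k^α = (n + δ)·k.
Rearranging, k^(1−α) = s / (n + δ).
k^0.71 = 0.22 / (0.000 + 0.064) = 0.22 / 0.064 = 3.4375
k* = 3.4375^(1/0.71) ≈ 5.6921

k* = 5.692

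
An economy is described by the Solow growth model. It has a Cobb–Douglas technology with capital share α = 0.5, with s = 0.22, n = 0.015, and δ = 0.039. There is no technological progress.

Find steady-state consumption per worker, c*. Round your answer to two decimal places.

In steady state, investment equals break-even investment: s·k^α = (n + δ)·k.
Rearranging, k^(1−α) = s / (n + δ).
k^0.5 = 0.22 / (0.015 + 0.039) = 0.22 / 0.054 = 4.0741
k* = 4.0741^(1/0.5) ≈ 16.5983
y* = (k*)^α = 16.5983^0.5 ≈ 4.0741
c* = (1 − s)·y* = (1 − 0.22) × 4.0741 ≈ 3.1778

c* = 3.18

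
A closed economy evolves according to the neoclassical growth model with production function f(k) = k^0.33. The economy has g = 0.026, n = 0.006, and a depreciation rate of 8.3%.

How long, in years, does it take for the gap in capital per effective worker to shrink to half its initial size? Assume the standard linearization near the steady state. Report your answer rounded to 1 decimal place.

t_½ ≈ 9.0 years

Near the steady state the convergence rate is λ = (1 − α)(n + g + δ).
λ = (1 − 0.33) × 0.115 = 0.67 × 0.115 = 0.07705
Half-life = ln 2 / λ = 0.6931 / 0.07705 ≈ 9.00 years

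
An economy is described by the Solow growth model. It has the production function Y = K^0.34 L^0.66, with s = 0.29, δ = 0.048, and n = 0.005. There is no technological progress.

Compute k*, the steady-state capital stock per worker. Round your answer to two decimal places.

k* = 13.13

At the steady state, Δk = 0, so s·k^α = (n + δ)·k.
Rearranging, k^(1−α) = s / (n + δ).
k^0.66 = 0.29 / (0.005 + 0.048) = 0.29 / 0.053 = 5.4717
k* = 5.4717^(1/0.66) ≈ 13.1331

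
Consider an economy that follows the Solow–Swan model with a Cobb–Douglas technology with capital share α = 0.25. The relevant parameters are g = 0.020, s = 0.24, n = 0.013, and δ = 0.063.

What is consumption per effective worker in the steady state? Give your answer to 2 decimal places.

In steady state, investment equals break-even investment: s·k^α = (n + g + δ)·k.
Rearranging, k^(1−α) = s / (n + g + δ).
k^0.75 = 0.24 / (0.013 + 0.020 + 0.063) = 0.24 / 0.096 = 2.5000
k* = 2.5000^(1/0.75) ≈ 3.3930
y* = (k*)^α = 3.3930^0.25 ≈ 1.3572
c* = (1 − s)·y* = (1 − 0.24) × 1.3572 ≈ 1.0315

c* ≈ 1.03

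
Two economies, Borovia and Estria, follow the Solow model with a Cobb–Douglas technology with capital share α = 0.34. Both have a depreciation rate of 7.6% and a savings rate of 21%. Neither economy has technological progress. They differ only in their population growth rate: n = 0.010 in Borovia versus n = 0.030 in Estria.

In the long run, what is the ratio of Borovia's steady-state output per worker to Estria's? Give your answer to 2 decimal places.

Steady-state y* = [s/(n + δ)]^(α/(1−α)), so the ratio is [ (s_B/(n + δ)_B) / (s_E/(n + δ)_E) ]^0.5152.
s_B/(n + δ)_B = 0.21/0.086 = 2.4419; s_E/(n + δ)_E = 0.21/0.106 = 1.9811.
Ratio = (2.4419/1.9811)^0.5152 = 1.2326^0.5152 ≈ 1.1138

y*_B / y*_E ≈ 1.11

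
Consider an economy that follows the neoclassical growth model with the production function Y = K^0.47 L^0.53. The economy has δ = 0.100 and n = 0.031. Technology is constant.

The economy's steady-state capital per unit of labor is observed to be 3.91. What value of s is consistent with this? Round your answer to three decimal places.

Steady state requires s·f(k) = (n + δ)·k, i.e. s·k^α = (n + δ)·k.
So s / (n + δ) = (k*)^(1−α) = 3.91^0.53 = 2.0599.
Therefore s = 2.0599 × (n + δ) = 2.0599 × 0.131 = 0.2698.

s ≈ 0.270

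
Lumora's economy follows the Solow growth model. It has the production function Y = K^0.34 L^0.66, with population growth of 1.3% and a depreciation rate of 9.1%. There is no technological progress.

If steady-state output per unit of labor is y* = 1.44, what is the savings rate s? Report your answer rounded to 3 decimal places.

s ≈ 0.211

At the steady state, Δk = 0, so s·k^α = (n + δ)·k.
Since y* = [s/(n + δ)]^(α/(1−α)), we have s/(n + δ) = (y*)^((1−α)/α) = 1.44^1.9412 = 2.0296.
Therefore s = 2.0296 × (n + δ) = 2.0296 × 0.104 = 0.2111.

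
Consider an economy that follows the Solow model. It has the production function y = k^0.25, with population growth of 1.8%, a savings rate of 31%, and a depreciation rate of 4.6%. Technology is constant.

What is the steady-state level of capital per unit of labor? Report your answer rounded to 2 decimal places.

In steady state, investment equals break-even investment: s·k^α = (n + δ)·k.
Rearranging, k^(1−α) = s / (n + δ).
k^0.75 = 0.31 / (0.018 + 0.046) = 0.31 / 0.064 = 4.8438
k* = 4.8438^(1/0.75) ≈ 8.1956

k* = 8.20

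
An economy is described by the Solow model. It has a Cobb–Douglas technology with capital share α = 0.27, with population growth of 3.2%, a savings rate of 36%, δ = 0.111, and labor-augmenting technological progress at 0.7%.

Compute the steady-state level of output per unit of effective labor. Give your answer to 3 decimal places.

y* ≈ 1.382

At the steady state, Δk = 0, so s·k^α = (n + g + δ)·k.
Rearranging, k^(1−α) = s / (n + g + δ).
k^0.73 = 0.36 / (0.032 + 0.007 + 0.111) = 0.36 / 0.150 = 2.4000
k* = 2.4000^(1/0.73) ≈ 3.3177
y* = (k*)^α = 3.3177^0.27 ≈ 1.3824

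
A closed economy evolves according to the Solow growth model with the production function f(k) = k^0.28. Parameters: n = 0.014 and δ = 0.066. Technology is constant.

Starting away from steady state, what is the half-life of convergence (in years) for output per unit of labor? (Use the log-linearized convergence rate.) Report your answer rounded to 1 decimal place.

t_½ ≈ 12.0 years

Near the steady state the convergence rate is λ = (1 − α)(n + δ).
λ = (1 − 0.28) × 0.080 = 0.72 × 0.080 = 0.0576
Half-life = ln 2 / λ = 0.6931 / 0.0576 ≈ 12.03 years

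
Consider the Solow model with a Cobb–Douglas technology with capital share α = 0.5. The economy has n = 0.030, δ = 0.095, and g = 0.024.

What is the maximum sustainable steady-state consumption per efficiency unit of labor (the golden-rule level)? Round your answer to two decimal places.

c_gold ≈ 1.68

At the golden rule, f'(k) = n + g + δ, so α·k^(α−1) = n + g + δ and k_gold = (α/(n + g + δ))^(1/(1−α)).
k_gold = (0.5/0.149)^(1/0.5) = 3.3557^2 ≈ 11.2607
c_gold = f(k_gold) − (n + g + δ)·k_gold = 3.3557 − 0.149×11.2607 ≈ 1.6779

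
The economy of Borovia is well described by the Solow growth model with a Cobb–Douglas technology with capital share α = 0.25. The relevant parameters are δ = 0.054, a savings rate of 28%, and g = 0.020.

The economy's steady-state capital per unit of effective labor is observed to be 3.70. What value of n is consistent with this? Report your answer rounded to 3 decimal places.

At the steady state, Δk = 0, so s·k^α = (n + g + δ)·k.
So s / (n + g + δ) = (k*)^(1−α) = 3.70^0.75 = 2.6678.
Therefore n + g + δ = s / 2.6678 = 0.28 / 2.6678 = 0.1050, so n = 0.1050 − 0.074 = 0.0310.

n ≈ 0.031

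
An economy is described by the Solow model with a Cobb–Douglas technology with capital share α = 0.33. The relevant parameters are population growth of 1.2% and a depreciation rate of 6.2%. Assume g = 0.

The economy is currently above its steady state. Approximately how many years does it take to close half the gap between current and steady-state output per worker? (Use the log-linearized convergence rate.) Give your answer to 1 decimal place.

about 14.0 years

Near the steady state the convergence rate is λ = (1 − α)(n + δ).
λ = (1 − 0.33) × 0.074 = 0.67 × 0.074 = 0.04958
Half-life = ln 2 / λ = 0.6931 / 0.04958 ≈ 13.98 years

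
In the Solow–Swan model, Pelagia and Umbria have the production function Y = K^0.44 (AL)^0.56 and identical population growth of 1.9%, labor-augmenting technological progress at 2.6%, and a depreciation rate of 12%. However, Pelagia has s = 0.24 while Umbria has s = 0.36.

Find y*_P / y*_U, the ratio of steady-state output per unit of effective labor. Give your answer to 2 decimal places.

ratio ≈ 0.73

Steady-state y* = [s/(n + g + δ)]^(α/(1−α)), so the ratio is [ (s_P/(n + g + δ)_P) / (s_U/(n + g + δ)_U) ]^0.7857.
s_P/(n + g + δ)_P = 0.24/0.165 = 1.4545; s_U/(n + g + δ)_U = 0.36/0.165 = 2.1818.
Ratio = (1.4545/2.1818)^0.7857 = 0.6667^0.7857 ≈ 0.7272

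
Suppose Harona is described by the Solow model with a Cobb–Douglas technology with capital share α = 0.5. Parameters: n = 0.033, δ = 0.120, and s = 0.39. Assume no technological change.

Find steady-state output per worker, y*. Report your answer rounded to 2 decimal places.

Steady state requires s·f(k) = (n + δ)·k, i.e. s·k^α = (n + δ)·k.
Rearranging, k^(1−α) = s / (n + δ).
k^0.5 = 0.39 / (0.033 + 0.120) = 0.39 / 0.153 = 2.5490
k* = 2.5490^(1/0.5) ≈ 6.4974
y* = (k*)^α = 6.4974^0.5 ≈ 2.5490

y* ≈ 2.55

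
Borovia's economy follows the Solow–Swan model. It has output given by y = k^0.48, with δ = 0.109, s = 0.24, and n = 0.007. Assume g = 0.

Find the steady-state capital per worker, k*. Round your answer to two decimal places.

Steady state requires s·f(k) = (n + δ)·k, i.e. s·k^α = (n + δ)·k.
Rearranging, k^(1−α) = s / (n + δ).
k^0.52 = 0.24 / (0.007 + 0.109) = 0.24 / 0.116 = 2.0690
k* = 2.0690^(1/0.52) ≈ 4.0479

k* ≈ 4.05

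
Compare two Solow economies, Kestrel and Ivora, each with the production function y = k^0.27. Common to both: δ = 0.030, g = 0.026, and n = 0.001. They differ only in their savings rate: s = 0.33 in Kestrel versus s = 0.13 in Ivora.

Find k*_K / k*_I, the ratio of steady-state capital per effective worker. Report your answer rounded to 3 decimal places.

k*_K / k*_I ≈ 3.583

Steady-state k* = [s/(n + g + δ)]^(1/(1−α)), so the ratio is [ (s_K/(n + g + δ)_K) / (s_I/(n + g + δ)_I) ]^1.3699.
s_K/(n + g + δ)_K = 0.33/0.057 = 5.7895; s_I/(n + g + δ)_I = 0.13/0.057 = 2.2807.
Ratio = (5.7895/2.2807)^1.3699 = 2.5385^1.3699 ≈ 3.5829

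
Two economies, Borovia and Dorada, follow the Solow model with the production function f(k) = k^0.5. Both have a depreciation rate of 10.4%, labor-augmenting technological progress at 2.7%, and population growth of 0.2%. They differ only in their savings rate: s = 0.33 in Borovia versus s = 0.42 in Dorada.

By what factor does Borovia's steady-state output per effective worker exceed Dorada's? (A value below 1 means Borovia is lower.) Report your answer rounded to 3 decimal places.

y*_B / y*_D ≈ 0.786

Steady-state y* = [s/(n + g + δ)]^(α/(1−α)), so the ratio is [ (s_B/(n + g + δ)_B) / (s_D/(n + g + δ)_D) ]^1.
s_B/(n + g + δ)_B = 0.33/0.133 = 2.4812; s_D/(n + g + δ)_D = 0.42/0.133 = 3.1579.
Ratio = (2.4812/3.1579)^1 = 0.7857^1 ≈ 0.7857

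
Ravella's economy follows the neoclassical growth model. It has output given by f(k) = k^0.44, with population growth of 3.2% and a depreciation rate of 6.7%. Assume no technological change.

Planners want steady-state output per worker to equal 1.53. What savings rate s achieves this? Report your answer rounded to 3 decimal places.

s ≈ 0.170

In steady state, investment equals break-even investment: s·k^α = (n + δ)·k.
Since y* = [s/(n + δ)]^(α/(1−α)), we have s/(n + δ) = (y*)^((1−α)/α) = 1.53^1.2727 = 1.7181.
Therefore s = 1.7181 × (n + δ) = 1.7181 × 0.099 = 0.1701.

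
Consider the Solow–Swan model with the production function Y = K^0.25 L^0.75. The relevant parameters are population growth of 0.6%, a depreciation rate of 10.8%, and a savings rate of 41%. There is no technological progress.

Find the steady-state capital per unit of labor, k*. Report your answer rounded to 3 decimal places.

At the steady state, Δk = 0, so s·k^α = (n + δ)·k.
Rearranging, k^(1−α) = s / (n + δ).
k^0.75 = 0.41 / (0.006 + 0.108) = 0.41 / 0.114 = 3.5965
k* = 3.5965^(1/0.75) ≈ 5.5103

k* ≈ 5.510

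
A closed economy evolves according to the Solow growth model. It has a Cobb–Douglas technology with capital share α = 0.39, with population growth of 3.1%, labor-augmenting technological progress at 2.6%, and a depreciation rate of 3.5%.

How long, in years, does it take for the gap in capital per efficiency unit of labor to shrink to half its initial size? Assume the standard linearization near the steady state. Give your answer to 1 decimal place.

about 12.4 years

Near the steady state the convergence rate is λ = (1 − α)(n + g + δ).
λ = (1 − 0.39) × 0.092 = 0.61 × 0.092 = 0.05612
Half-life = ln 2 / λ = 0.6931 / 0.05612 ≈ 12.35 years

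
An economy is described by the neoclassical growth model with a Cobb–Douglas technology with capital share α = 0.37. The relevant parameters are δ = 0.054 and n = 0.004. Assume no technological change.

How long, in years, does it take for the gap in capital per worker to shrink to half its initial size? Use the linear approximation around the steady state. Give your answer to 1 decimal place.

Near the steady state the convergence rate is λ = (1 − α)(n + δ).
λ = (1 − 0.37) × 0.058 = 0.63 × 0.058 = 0.03654
Half-life = ln 2 / λ = 0.6931 / 0.03654 ≈ 18.97 years

half-life ≈ 19.0 years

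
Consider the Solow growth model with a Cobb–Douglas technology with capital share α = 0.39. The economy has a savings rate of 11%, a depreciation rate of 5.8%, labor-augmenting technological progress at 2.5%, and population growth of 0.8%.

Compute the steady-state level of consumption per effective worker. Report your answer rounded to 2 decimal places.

c* = 1.00

In steady state, investment equals break-even investment: s·k^α = (n + g + δ)·k.
Rearranging, k^(1−α) = s / (n + g + δ).
k^0.61 = 0.11 / (0.008 + 0.025 + 0.058) = 0.11 / 0.091 = 1.2088
k* = 1.2088^(1/0.61) ≈ 1.3646
y* = (k*)^α = 1.3646^0.39 ≈ 1.1289
c* = (1 − s)·y* = (1 − 0.11) × 1.1289 ≈ 1.0047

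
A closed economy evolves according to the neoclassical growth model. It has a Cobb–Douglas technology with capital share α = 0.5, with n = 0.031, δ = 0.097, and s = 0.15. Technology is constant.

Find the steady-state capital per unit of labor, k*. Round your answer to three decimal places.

Steady state requires s·f(k) = (n + δ)·k, i.e. s·k^α = (n + δ)·k.
Dividing both sides by k: k^(1−α) = s / (n + δ).
k^0.5 = 0.15 / (0.031 + 0.097) = 0.15 / 0.128 = 1.1719
k* = 1.1719^(1/0.5) ≈ 1.3733

k* = 1.373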